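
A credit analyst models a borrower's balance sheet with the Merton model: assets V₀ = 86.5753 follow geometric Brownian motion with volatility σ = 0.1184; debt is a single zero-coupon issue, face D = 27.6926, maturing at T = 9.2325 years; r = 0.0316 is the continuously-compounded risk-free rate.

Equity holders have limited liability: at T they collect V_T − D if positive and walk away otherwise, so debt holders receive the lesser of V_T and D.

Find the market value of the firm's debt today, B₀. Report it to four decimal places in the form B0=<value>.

d₁ = [ln(V₀/D) + (r + σ²/2)T] / (σ√T)
   = [ln(86.5753/27.6926) + (0.0316 + 0.5·0.1184²)·9.2325] / (0.1184·√9.2325)
   = [1.139849 + 0.356460] / 0.359759 = 4.159203
d₂ = d₁ − σ√T = 4.159203 − 0.359759 = 3.799444
N(d₁) = 0.999984,  N(d₂) = 0.999927,  e^(−rT) = 0.746957
E₀ = V₀·N(d₁) − D·e^(−rT)·N(d₂)
   = 86.5753·0.999984 − 27.6926·0.746957·0.999927 = 65.890222
B₀ = V₀ − E₀ = 86.5753 − 65.890222 = 20.685078

B0=20.6851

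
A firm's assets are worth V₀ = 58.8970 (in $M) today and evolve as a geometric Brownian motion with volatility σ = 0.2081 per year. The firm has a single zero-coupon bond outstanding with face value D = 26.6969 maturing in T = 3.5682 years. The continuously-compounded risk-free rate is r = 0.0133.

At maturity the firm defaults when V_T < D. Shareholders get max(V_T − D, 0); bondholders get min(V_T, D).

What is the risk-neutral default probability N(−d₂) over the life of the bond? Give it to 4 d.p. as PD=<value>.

d₁ = [ln(V₀/D) + (r + σ²/2)T] / (σ√T)
   = [ln(58.8970/26.6969) + (0.0133 + 0.5·0.2081²)·3.5682] / (0.2081·√3.5682)
   = [0.791243 + 0.124719] / 0.393094 = 2.330132
d₂ = d₁ − σ√T = 2.330132 − 0.393094 = 1.937037
risk-neutral PD = N(−d₂) = N(-1.937037) = 0.026370

PD=0.0264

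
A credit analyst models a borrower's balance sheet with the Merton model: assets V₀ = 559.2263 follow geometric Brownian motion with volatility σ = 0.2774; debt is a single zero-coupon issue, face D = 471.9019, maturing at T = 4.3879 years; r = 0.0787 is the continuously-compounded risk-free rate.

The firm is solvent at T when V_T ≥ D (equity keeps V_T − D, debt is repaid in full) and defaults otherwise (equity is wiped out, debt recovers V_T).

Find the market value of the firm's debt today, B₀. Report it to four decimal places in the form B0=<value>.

B0=308.9004

d₁ = [ln(V₀/D) + (r + σ²/2)T] / (σ√T)
   = [ln(559.2263/471.9019) + (0.0787 + 0.5·0.2774²)·4.3879] / (0.2774·√4.3879)
   = [0.169783 + 0.514154] / 0.581079 = 1.177013
d₂ = d₁ − σ√T = 1.177013 − 0.581079 = 0.595934
N(d₁) = 0.880405,  N(d₂) = 0.724390,  e^(−rT) = 0.707988
E₀ = V₀·N(d₁) − D·e^(−rT)·N(d₂)
   = 559.2263·0.880405 − 471.9019·0.707988·0.724390 = 250.325938
B₀ = V₀ − E₀ = 559.2263 − 250.325938 = 308.900362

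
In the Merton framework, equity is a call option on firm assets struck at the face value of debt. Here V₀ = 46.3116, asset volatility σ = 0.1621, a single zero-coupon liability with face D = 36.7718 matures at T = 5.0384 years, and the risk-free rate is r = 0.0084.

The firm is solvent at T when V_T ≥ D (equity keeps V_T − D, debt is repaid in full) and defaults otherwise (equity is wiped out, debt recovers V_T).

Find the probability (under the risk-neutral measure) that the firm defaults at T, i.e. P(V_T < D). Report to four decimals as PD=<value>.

d₁ = [ln(V₀/D) + (r + σ²/2)T] / (σ√T)
   = [ln(46.3116/36.7718) + (0.0084 + 0.5·0.1621²)·5.0384] / (0.1621·√5.0384)
   = [0.230661 + 0.108518] / 0.363856 = 0.932181
d₂ = d₁ − σ√T = 0.932181 − 0.363856 = 0.568325
risk-neutral PD = N(−d₂) = N(-0.568325) = 0.284907

PD=0.2849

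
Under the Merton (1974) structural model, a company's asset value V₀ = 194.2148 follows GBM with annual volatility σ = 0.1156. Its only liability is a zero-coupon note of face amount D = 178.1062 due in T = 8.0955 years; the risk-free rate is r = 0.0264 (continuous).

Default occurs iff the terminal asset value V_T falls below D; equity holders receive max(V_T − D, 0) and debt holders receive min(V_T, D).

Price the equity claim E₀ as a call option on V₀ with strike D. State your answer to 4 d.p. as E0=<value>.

d₁ = [ln(V₀/D) + (r + σ²/2)T] / (σ√T)
   = [ln(194.2148/178.1062) + (0.0264 + 0.5·0.1156²)·8.0955] / (0.1156·√8.0955)
   = [0.086585 + 0.267813] / 0.328912 = 1.077484
d₂ = d₁ − σ√T = 1.077484 − 0.328912 = 0.748572
N(d₁) = 0.859368,  N(d₂) = 0.772943,  e^(−rT) = 0.807574
E₀ = V₀·N(d₁) − D·e^(−rT)·N(d₂)
   = 194.2148·0.859368 − 178.1062·0.807574·0.772943 = 55.726695

E0=55.7267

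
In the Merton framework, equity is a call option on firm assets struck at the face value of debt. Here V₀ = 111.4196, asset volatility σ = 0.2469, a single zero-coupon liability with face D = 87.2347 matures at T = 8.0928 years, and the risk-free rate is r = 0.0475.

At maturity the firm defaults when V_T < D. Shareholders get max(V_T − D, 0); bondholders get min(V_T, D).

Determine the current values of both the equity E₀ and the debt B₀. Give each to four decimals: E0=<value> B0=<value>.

E0=57.5958 B0=53.8238

d₁ = [ln(V₀/D) + (r + σ²/2)T] / (σ√T)
   = [ln(111.4196/87.2347) + (0.0475 + 0.5·0.2469²)·8.0928] / (0.2469·√8.0928)
   = [0.244701 + 0.631075] / 0.702377 = 1.246874
d₂ = d₁ − σ√T = 1.246874 − 0.702377 = 0.544497
N(d₁) = 0.893778,  N(d₂) = 0.706950,  e^(−rT) = 0.680854
E₀ = V₀·N(d₁) − D·e^(−rT)·N(d₂)
   = 111.4196·0.893778 − 87.2347·0.680854·0.706950 = 57.595767
B₀ = V₀ − E₀ = 111.4196 − 57.595767 = 53.823833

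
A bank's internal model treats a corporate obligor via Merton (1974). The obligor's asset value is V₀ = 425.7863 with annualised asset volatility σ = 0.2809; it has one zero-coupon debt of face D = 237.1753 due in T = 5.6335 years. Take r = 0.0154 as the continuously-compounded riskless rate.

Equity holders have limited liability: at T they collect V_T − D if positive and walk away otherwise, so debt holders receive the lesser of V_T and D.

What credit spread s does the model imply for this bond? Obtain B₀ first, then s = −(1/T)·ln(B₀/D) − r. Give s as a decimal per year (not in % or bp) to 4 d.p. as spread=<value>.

d₁ = [ln(V₀/D) + (r + σ²/2)T] / (σ√T)
   = [ln(425.7863/237.1753) + (0.0154 + 0.5·0.2809²)·5.6335] / (0.2809·√5.6335)
   = [0.585138 + 0.309011] / 0.666716 = 1.341124
d₂ = d₁ − σ√T = 1.341124 − 0.666716 = 0.674408
N(d₁) = 0.910060,  N(d₂) = 0.749974,  e^(−rT) = 0.916901
E₀ = V₀·N(d₁) − D·e^(−rT)·N(d₂)
   = 425.7863·0.910060 − 237.1753·0.916901·0.749974 = 224.397007
B₀ = V₀ − E₀ = 425.7863 − 224.397007 = 201.389293
spread = −(1/T)·ln(B₀/D) − r = −(1/5.6335)·ln(201.389293/237.1753) − 0.0154 = 0.01363341

spread=0.0136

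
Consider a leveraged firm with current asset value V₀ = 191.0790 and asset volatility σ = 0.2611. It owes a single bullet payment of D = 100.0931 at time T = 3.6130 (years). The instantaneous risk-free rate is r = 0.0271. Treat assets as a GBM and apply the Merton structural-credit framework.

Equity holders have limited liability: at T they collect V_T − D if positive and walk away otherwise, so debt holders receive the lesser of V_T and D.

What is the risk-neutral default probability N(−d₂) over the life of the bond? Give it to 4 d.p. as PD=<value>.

PD=0.1053

d₁ = [ln(V₀/D) + (r + σ²/2)T] / (σ√T)
   = [ln(191.0790/100.0931) + (0.0271 + 0.5·0.2611²)·3.6130] / (0.2611·√3.6130)
   = [0.646586 + 0.221067] / 0.496296 = 1.748258
d₂ = d₁ − σ√T = 1.748258 − 0.496296 = 1.251962
risk-neutral PD = N(−d₂) = N(-1.251962) = 0.105292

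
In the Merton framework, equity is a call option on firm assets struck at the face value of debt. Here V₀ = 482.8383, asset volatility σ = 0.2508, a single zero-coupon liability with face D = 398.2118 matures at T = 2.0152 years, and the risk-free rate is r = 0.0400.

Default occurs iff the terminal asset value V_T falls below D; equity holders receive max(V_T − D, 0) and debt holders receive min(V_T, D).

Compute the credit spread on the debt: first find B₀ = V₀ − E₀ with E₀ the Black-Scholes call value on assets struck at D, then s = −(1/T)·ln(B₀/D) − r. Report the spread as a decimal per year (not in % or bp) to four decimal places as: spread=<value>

d₁ = [ln(V₀/D) + (r + σ²/2)T] / (σ√T)
   = [ln(482.8383/398.2118) + (0.0400 + 0.5·0.2508²)·2.0152] / (0.2508·√2.0152)
   = [0.192698 + 0.143987] / 0.356030 = 0.945663
d₂ = d₁ − σ√T = 0.945663 − 0.356030 = 0.589633
N(d₁) = 0.827840,  N(d₂) = 0.722282,  e^(−rT) = 0.922555
E₀ = V₀·N(d₁) − D·e^(−rT)·N(d₂)
   = 482.8383·0.827840 − 398.2118·0.922555·0.722282 = 134.366406
B₀ = V₀ − E₀ = 482.8383 − 134.366406 = 348.471894
spread = −(1/T)·ln(B₀/D) − r = −(1/2.0152)·ln(348.471894/398.2118) − 0.0400 = 0.02621003

spread=0.0262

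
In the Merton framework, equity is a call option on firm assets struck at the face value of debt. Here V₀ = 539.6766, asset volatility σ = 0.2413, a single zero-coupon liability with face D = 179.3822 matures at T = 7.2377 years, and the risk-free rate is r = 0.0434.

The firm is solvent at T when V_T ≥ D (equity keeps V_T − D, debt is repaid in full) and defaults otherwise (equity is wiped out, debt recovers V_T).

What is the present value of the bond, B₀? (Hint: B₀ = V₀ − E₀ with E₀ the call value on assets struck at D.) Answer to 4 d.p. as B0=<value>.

d₁ = [ln(V₀/D) + (r + σ²/2)T] / (σ√T)
   = [ln(539.6766/179.3822) + (0.0434 + 0.5·0.2413²)·7.2377] / (0.2413·√7.2377)
   = [1.101451 + 0.524826] / 0.649169 = 2.505169
d₂ = d₁ − σ√T = 2.505169 − 0.649169 = 1.856000
N(d₁) = 0.993880,  N(d₂) = 0.968273,  e^(−rT) = 0.730434
E₀ = V₀·N(d₁) − D·e^(−rT)·N(d₂)
   = 539.6766·0.993880 − 179.3822·0.730434·0.968273 = 409.504143
B₀ = V₀ − E₀ = 539.6766 − 409.504143 = 130.172457

B0=130.1725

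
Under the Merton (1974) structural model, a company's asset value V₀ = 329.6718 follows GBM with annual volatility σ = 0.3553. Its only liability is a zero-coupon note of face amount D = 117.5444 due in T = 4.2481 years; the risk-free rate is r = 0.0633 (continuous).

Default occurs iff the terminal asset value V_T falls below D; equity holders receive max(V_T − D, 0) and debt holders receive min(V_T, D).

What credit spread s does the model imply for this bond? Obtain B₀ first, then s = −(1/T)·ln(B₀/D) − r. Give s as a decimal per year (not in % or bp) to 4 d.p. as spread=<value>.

d₁ = [ln(V₀/D) + (r + σ²/2)T] / (σ√T)
   = [ln(329.6718/117.5444) + (0.0633 + 0.5·0.3553²)·4.2481] / (0.3553·√4.2481)
   = [1.031281 + 0.537041] / 0.732306 = 2.141622
d₂ = d₁ − σ√T = 2.141622 − 0.732306 = 1.409316
N(d₁) = 0.983888,  N(d₂) = 0.920629,  e^(−rT) = 0.764216
E₀ = V₀·N(d₁) − D·e^(−rT)·N(d₂)
   = 329.6718·0.983888 − 117.5444·0.764216·0.920629 = 241.660655
B₀ = V₀ − E₀ = 329.6718 − 241.660655 = 88.011145
spread = −(1/T)·ln(B₀/D) − r = −(1/4.2481)·ln(88.011145/117.5444) − 0.0633 = 0.00481344

spread=0.0048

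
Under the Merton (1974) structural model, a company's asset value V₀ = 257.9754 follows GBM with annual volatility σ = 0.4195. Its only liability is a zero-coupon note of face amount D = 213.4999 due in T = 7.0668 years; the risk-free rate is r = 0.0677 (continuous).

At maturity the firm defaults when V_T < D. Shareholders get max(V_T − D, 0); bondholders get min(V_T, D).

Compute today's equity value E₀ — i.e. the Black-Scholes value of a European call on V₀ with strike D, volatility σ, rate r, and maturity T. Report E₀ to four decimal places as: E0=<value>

E0=157.7138

d₁ = [ln(V₀/D) + (r + σ²/2)T] / (σ√T)
   = [ln(257.9754/213.4999) + (0.0677 + 0.5·0.4195²)·7.0668] / (0.4195·√7.0668)
   = [0.189228 + 1.100231] / 1.115176 = 1.156283
d₂ = d₁ − σ√T = 1.156283 − 1.115176 = 0.041107
N(d₁) = 0.876217,  N(d₂) = 0.516395,  e^(−rT) = 0.619760
E₀ = V₀·N(d₁) − D·e^(−rT)·N(d₂)
   = 257.9754·0.876217 − 213.4999·0.619760·0.516395 = 157.713783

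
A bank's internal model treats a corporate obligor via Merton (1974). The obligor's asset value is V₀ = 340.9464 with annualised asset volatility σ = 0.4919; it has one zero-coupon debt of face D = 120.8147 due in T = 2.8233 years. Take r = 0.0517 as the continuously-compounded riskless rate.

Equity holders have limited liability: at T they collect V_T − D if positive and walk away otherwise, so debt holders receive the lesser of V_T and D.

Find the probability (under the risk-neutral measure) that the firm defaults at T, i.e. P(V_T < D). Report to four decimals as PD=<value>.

d₁ = [ln(V₀/D) + (r + σ²/2)T] / (σ√T)
   = [ln(340.9464/120.8147) + (0.0517 + 0.5·0.4919²)·2.8233] / (0.4919·√2.8233)
   = [1.037467 + 0.487535] / 0.826524 = 1.845080
d₂ = d₁ − σ√T = 1.845080 − 0.826524 = 1.018557
risk-neutral PD = N(−d₂) = N(-1.018557) = 0.154207

PD=0.1542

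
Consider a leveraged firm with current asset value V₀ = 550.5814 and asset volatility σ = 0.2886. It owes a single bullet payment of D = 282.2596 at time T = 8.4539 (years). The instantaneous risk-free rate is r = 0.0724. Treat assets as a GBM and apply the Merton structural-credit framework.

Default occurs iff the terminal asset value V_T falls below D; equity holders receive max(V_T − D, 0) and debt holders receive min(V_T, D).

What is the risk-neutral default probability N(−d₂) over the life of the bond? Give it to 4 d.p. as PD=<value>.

PD=0.1343

d₁ = [ln(V₀/D) + (r + σ²/2)T] / (σ√T)
   = [ln(550.5814/282.2596) + (0.0724 + 0.5·0.2886²)·8.4539] / (0.2886·√8.4539)
   = [0.668148 + 0.964125] / 0.839122 = 1.945216
d₂ = d₁ − σ√T = 1.945216 − 0.839122 = 1.106094
risk-neutral PD = N(−d₂) = N(-1.106094) = 0.134343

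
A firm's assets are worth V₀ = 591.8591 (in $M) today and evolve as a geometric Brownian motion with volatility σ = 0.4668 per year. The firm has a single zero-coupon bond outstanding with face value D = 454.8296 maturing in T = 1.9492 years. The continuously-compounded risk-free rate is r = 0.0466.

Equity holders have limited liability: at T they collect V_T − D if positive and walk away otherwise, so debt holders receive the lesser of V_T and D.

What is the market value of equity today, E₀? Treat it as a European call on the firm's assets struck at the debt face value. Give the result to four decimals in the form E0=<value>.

E0=234.5815

d₁ = [ln(V₀/D) + (r + σ²/2)T] / (σ√T)
   = [ln(591.8591/454.8296) + (0.0466 + 0.5·0.4668²)·1.9492] / (0.4668·√1.9492)
   = [0.263346 + 0.303200] / 0.651717 = 0.869313
d₂ = d₁ − σ√T = 0.869313 − 0.651717 = 0.217596
N(d₁) = 0.807662,  N(d₂) = 0.586128,  e^(−rT) = 0.913170
E₀ = V₀·N(d₁) − D·e^(−rT)·N(d₂)
   = 591.8591·0.807662 − 454.8296·0.913170·0.586128 = 234.581480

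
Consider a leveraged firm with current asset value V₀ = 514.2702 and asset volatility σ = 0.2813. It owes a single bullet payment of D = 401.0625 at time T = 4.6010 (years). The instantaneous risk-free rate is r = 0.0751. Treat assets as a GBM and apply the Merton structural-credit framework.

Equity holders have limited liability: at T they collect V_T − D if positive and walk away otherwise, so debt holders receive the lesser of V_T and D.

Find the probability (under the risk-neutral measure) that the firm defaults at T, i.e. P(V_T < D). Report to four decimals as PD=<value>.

d₁ = [ln(V₀/D) + (r + σ²/2)T] / (σ√T)
   = [ln(514.2702/401.0625) + (0.0751 + 0.5·0.2813²)·4.6010] / (0.2813·√4.6010)
   = [0.248632 + 0.527573] / 0.603387 = 1.286413
d₂ = d₁ − σ√T = 1.286413 − 0.603387 = 0.683026
risk-neutral PD = N(−d₂) = N(-0.683026) = 0.247295

PD=0.2473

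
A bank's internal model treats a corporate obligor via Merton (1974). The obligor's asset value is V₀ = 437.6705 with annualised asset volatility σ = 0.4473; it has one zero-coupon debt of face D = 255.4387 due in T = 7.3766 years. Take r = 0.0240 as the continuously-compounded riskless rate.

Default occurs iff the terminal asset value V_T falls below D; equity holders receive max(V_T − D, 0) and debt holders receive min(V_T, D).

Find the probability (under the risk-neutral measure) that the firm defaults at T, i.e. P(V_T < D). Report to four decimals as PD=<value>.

d₁ = [ln(V₀/D) + (r + σ²/2)T] / (σ√T)
   = [ln(437.6705/255.4387) + (0.0240 + 0.5·0.4473²)·7.3766] / (0.4473·√7.3766)
   = [0.538484 + 0.914983] / 1.214862 = 1.196405
d₂ = d₁ − σ√T = 1.196405 − 1.214862 = -0.018457
risk-neutral PD = N(−d₂) = N(0.018457) = 0.507363

PD=0.5074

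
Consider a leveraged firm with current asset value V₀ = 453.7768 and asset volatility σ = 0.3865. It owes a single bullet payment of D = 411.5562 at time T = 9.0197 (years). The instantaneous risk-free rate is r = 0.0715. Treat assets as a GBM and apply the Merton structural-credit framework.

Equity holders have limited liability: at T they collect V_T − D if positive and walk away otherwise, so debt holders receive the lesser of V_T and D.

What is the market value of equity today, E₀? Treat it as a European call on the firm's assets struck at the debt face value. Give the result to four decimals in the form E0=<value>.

d₁ = [ln(V₀/D) + (r + σ²/2)T] / (σ√T)
   = [ln(453.7768/411.5562) + (0.0715 + 0.5·0.3865²)·9.0197] / (0.3865·√9.0197)
   = [0.097660 + 1.318600] / 1.160768 = 1.220106
d₂ = d₁ − σ√T = 1.220106 − 1.160768 = 0.059337
N(d₁) = 0.888788,  N(d₂) = 0.523658,  e^(−rT) = 0.524711
E₀ = V₀·N(d₁) − D·e^(−rT)·N(d₂)
   = 453.7768·0.888788 − 411.5562·0.524711·0.523658 = 290.228295

E0=290.2283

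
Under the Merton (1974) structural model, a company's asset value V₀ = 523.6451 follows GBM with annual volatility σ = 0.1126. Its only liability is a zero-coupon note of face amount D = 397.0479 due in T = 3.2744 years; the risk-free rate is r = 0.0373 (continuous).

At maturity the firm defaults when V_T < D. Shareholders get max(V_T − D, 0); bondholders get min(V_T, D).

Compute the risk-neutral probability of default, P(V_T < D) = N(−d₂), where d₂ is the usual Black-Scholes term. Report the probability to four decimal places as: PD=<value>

PD=0.0317

d₁ = [ln(V₀/D) + (r + σ²/2)T] / (σ√T)
   = [ln(523.6451/397.0479) + (0.0373 + 0.5·0.1126²)·3.2744] / (0.1126·√3.2744)
   = [0.276757 + 0.142893] / 0.203753 = 2.059601
d₂ = d₁ − σ√T = 2.059601 − 0.203753 = 1.855847
risk-neutral PD = N(−d₂) = N(-1.855847) = 0.031738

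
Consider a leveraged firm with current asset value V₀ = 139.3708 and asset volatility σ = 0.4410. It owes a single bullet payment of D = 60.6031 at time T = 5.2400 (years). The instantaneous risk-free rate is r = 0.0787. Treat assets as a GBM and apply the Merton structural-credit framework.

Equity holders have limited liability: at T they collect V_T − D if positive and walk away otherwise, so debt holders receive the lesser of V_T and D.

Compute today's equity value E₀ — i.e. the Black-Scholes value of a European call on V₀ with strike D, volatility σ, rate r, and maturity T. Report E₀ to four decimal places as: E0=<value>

d₁ = [ln(V₀/D) + (r + σ²/2)T] / (σ√T)
   = [ln(139.3708/60.6031) + (0.0787 + 0.5·0.4410²)·5.2400] / (0.4410·√5.2400)
   = [0.832792 + 0.921928] / 1.009495 = 1.738216
d₂ = d₁ − σ√T = 1.738216 − 1.009495 = 0.728720
N(d₁) = 0.958914,  N(d₂) = 0.766914,  e^(−rT) = 0.662067
E₀ = V₀·N(d₁) − D·e^(−rT)·N(d₂)
   = 139.3708·0.958914 − 60.6031·0.662067·0.766914 = 102.873421

E0=102.8734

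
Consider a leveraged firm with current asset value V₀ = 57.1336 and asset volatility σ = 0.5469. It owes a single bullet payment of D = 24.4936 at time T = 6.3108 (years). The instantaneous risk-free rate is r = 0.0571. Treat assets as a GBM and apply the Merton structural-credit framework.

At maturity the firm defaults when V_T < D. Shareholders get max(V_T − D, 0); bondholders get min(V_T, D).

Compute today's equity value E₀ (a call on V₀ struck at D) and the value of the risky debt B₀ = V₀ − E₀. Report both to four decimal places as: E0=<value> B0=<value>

d₁ = [ln(V₀/D) + (r + σ²/2)T] / (σ√T)
   = [ln(57.1336/24.4936) + (0.0571 + 0.5·0.5469²)·6.3108] / (0.5469·√6.3108)
   = [0.846981 + 1.304126] / 1.373884 = 1.565711
d₂ = d₁ − σ√T = 1.565711 − 1.373884 = 0.191827
N(d₁) = 0.941292,  N(d₂) = 0.576061,  e^(−rT) = 0.697434
E₀ = V₀·N(d₁) − D·e^(−rT)·N(d₂)
   = 57.1336·0.941292 − 24.4936·0.697434·0.576061 = 43.938725
B₀ = V₀ − E₀ = 57.1336 − 43.938725 = 13.194875

E0=43.9387 B0=13.1949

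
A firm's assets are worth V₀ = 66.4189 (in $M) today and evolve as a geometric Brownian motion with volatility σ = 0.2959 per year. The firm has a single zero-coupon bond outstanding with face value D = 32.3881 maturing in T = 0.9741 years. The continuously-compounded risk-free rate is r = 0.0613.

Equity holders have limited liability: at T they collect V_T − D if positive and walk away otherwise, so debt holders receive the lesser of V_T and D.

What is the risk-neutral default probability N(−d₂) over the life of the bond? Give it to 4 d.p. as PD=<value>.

d₁ = [ln(V₀/D) + (r + σ²/2)T] / (σ√T)
   = [ln(66.4189/32.3881) + (0.0613 + 0.5·0.2959²)·0.9741] / (0.2959·√0.9741)
   = [0.718191 + 0.102357] / 0.292043 = 2.809681
d₂ = d₁ − σ√T = 2.809681 − 0.292043 = 2.517638
risk-neutral PD = N(−d₂) = N(-2.517638) = 0.005907

PD=0.0059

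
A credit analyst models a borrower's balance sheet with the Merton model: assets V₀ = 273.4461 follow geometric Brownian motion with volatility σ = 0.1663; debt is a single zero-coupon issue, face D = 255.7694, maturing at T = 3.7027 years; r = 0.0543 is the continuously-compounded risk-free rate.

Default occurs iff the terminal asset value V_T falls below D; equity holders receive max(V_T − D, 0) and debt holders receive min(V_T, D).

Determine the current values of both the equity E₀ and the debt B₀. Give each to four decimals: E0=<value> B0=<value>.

d₁ = [ln(V₀/D) + (r + σ²/2)T] / (σ√T)
   = [ln(273.4461/255.7694) + (0.0543 + 0.5·0.1663²)·3.7027] / (0.1663·√3.7027)
   = [0.066828 + 0.252257] / 0.320001 = 0.997138
d₂ = d₁ − σ√T = 0.997138 − 0.320001 = 0.677137
N(d₁) = 0.840651,  N(d₂) = 0.750840,  e^(−rT) = 0.817866
E₀ = V₀·N(d₁) − D·e^(−rT)·N(d₂)
   = 273.4461·0.840651 − 255.7694·0.817866·0.750840 = 72.808147
B₀ = V₀ − E₀ = 273.4461 − 72.808147 = 200.637953

E0=72.8081 B0=200.6380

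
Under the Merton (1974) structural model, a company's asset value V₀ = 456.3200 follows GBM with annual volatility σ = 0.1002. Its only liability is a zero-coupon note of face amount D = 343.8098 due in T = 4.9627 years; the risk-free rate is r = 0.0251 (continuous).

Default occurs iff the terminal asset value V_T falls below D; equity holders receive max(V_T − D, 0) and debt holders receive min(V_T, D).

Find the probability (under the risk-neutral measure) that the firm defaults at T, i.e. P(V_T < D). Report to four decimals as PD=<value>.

d₁ = [ln(V₀/D) + (r + σ²/2)T] / (σ√T)
   = [ln(456.3200/343.8098) + (0.0251 + 0.5·0.1002²)·4.9627] / (0.1002·√4.9627)
   = [0.283106 + 0.149477] / 0.223217 = 1.937948
d₂ = d₁ − σ√T = 1.937948 − 0.223217 = 1.714731
risk-neutral PD = N(−d₂) = N(-1.714731) = 0.043197

PD=0.0432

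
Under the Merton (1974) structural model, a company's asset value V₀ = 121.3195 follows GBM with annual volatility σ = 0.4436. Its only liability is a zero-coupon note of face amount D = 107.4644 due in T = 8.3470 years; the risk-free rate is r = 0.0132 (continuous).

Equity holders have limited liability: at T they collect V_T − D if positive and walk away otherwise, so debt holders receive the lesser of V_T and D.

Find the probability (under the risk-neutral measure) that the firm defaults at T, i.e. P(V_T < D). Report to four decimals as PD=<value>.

d₁ = [ln(V₀/D) + (r + σ²/2)T] / (σ√T)
   = [ln(121.3195/107.4644) + (0.0132 + 0.5·0.4436²)·8.3470] / (0.4436·√8.3470)
   = [0.121268 + 0.931446] / 1.281613 = 0.821398
d₂ = d₁ − σ√T = 0.821398 − 1.281613 = -0.460215
risk-neutral PD = N(−d₂) = N(0.460215) = 0.677319

PD=0.6773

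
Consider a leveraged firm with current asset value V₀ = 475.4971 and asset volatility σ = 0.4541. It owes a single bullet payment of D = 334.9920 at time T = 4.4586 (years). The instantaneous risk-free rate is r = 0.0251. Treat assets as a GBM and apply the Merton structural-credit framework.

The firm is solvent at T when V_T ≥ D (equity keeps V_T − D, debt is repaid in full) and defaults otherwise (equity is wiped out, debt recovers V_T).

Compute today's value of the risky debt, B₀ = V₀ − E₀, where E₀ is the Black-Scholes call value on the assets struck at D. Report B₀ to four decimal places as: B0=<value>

d₁ = [ln(V₀/D) + (r + σ²/2)T] / (σ√T)
   = [ln(475.4971/334.9920) + (0.0251 + 0.5·0.4541²)·4.4586] / (0.4541·√4.4586)
   = [0.350254 + 0.571608] / 0.958850 = 0.961424
d₂ = d₁ − σ√T = 0.961424 − 0.958850 = 0.002574
N(d₁) = 0.831831,  N(d₂) = 0.501027,  e^(−rT) = 0.894124
E₀ = V₀·N(d₁) − D·e^(−rT)·N(d₂)
   = 475.4971·0.831831 − 334.9920·0.894124·0.501027 = 245.463247
B₀ = V₀ − E₀ = 475.4971 − 245.463247 = 230.033853

B0=230.0339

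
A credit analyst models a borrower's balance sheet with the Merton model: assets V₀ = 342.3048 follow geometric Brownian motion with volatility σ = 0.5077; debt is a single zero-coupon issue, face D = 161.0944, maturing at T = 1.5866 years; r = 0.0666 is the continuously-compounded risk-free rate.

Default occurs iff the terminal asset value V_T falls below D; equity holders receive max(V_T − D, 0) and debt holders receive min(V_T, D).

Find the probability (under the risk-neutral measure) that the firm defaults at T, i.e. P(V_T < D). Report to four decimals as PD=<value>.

PD=0.1529

d₁ = [ln(V₀/D) + (r + σ²/2)T] / (σ√T)
   = [ln(342.3048/161.0944) + (0.0666 + 0.5·0.5077²)·1.5866] / (0.5077·√1.5866)
   = [0.753711 + 0.310148] / 0.639501 = 1.663578
d₂ = d₁ − σ√T = 1.663578 − 0.639501 = 1.024078
risk-neutral PD = N(−d₂) = N(-1.024078) = 0.152899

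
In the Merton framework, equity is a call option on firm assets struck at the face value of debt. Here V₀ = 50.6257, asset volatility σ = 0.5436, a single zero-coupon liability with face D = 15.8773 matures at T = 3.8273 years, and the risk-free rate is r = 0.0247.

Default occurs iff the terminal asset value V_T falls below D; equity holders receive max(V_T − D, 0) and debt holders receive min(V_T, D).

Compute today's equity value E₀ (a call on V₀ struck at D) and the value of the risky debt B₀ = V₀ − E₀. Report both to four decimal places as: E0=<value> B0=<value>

d₁ = [ln(V₀/D) + (r + σ²/2)T] / (σ√T)
   = [ln(50.6257/15.8773) + (0.0247 + 0.5·0.5436²)·3.8273] / (0.5436·√3.8273)
   = [1.159569 + 0.660020] / 1.063471 = 1.710990
d₂ = d₁ − σ√T = 1.710990 − 1.063471 = 0.647519
N(d₁) = 0.956459,  N(d₂) = 0.741352,  e^(−rT) = 0.909797
E₀ = V₀·N(d₁) − D·e^(−rT)·N(d₂)
   = 50.6257·0.956459 − 15.8773·0.909797·0.741352 = 37.712471
B₀ = V₀ − E₀ = 50.6257 − 37.712471 = 12.913229

E0=37.7125 B0=12.9132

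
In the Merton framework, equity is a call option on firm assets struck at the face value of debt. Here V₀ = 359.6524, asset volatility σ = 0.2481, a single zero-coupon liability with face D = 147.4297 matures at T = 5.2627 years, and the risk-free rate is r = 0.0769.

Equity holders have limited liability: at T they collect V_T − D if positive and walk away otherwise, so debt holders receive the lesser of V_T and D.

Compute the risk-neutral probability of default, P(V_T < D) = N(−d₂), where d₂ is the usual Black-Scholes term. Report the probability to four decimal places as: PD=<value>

PD=0.0231

d₁ = [ln(V₀/D) + (r + σ²/2)T] / (σ√T)
   = [ln(359.6524/147.4297) + (0.0769 + 0.5·0.2481²)·5.2627] / (0.2481·√5.2627)
   = [0.891787 + 0.566671] / 0.569156 = 2.562493
d₂ = d₁ − σ√T = 2.562493 − 0.569156 = 1.993337
risk-neutral PD = N(−d₂) = N(-1.993337) = 0.023112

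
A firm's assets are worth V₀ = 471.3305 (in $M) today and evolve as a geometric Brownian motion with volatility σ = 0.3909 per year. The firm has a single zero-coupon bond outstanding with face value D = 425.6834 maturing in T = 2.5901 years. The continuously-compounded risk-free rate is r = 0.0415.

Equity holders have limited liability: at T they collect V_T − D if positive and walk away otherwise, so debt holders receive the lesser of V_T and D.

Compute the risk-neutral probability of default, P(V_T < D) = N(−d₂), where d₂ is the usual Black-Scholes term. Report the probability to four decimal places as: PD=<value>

d₁ = [ln(V₀/D) + (r + σ²/2)T] / (σ√T)
   = [ln(471.3305/425.6834) + (0.0415 + 0.5·0.3909²)·2.5901] / (0.3909·√2.5901)
   = [0.101864 + 0.305376] / 0.629106 = 0.647331
d₂ = d₁ − σ√T = 0.647331 − 0.629106 = 0.018225
risk-neutral PD = N(−d₂) = N(-0.018225) = 0.492730

PD=0.4927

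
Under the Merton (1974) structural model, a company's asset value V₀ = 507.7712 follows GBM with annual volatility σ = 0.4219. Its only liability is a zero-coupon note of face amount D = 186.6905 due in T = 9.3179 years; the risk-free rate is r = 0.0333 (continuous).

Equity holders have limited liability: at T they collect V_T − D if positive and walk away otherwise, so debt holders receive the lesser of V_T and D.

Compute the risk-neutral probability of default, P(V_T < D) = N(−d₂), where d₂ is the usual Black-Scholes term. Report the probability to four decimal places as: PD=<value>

PD=0.3542

d₁ = [ln(V₀/D) + (r + σ²/2)T] / (σ√T)
   = [ln(507.7712/186.6905) + (0.0333 + 0.5·0.4219²)·9.3179] / (0.4219·√9.3179)
   = [1.000579 + 1.139577] / 1.287860 = 1.661793
d₂ = d₁ − σ√T = 1.661793 − 1.287860 = 0.373933
risk-neutral PD = N(−d₂) = N(-0.373933) = 0.354227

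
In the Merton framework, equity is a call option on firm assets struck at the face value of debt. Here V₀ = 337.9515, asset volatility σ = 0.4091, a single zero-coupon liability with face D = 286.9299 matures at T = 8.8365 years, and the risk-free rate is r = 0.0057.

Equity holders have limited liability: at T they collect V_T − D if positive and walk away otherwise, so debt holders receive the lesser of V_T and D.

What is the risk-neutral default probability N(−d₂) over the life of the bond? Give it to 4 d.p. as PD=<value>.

d₁ = [ln(V₀/D) + (r + σ²/2)T] / (σ√T)
   = [ln(337.9515/286.9299) + (0.0057 + 0.5·0.4091²)·8.8365] / (0.4091·√8.8365)
   = [0.163664 + 0.789819] / 1.216101 = 0.784049
d₂ = d₁ − σ√T = 0.784049 − 1.216101 = -0.432051
risk-neutral PD = N(−d₂) = N(0.432051) = 0.667148

PD=0.6671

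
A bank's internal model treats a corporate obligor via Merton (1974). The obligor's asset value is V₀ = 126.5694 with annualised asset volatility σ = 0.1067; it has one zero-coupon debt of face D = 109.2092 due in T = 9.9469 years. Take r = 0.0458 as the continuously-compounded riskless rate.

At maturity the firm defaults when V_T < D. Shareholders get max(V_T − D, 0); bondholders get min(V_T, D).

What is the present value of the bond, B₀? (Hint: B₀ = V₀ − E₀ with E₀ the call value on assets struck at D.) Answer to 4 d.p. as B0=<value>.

d₁ = [ln(V₀/D) + (r + σ²/2)T] / (σ√T)
   = [ln(126.5694/109.2092) + (0.0458 + 0.5·0.1067²)·9.9469] / (0.1067·√9.9469)
   = [0.147525 + 0.512190] / 0.336518 = 1.960417
d₂ = d₁ − σ√T = 1.960417 − 0.336518 = 1.623899
N(d₁) = 0.975026,  N(d₂) = 0.947801,  e^(−rT) = 0.634088
E₀ = V₀·N(d₁) − D·e^(−rT)·N(d₂)
   = 126.5694·0.975026 − 109.2092·0.634088·0.947801 = 57.774970
B₀ = V₀ − E₀ = 126.5694 − 57.774970 = 68.794430

B0=68.7944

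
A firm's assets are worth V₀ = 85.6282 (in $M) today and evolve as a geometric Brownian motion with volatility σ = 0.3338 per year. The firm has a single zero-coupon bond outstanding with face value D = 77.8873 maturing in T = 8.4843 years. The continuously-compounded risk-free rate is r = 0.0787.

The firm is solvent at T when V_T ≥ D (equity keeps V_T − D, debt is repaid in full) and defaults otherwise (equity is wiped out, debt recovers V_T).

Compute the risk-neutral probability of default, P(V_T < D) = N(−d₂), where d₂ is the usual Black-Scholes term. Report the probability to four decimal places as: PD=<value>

PD=0.3828

d₁ = [ln(V₀/D) + (r + σ²/2)T] / (σ√T)
   = [ln(85.6282/77.8873) + (0.0787 + 0.5·0.3338²)·8.4843] / (0.3338·√8.4843)
   = [0.094752 + 1.140385] / 0.972287 = 1.270342
d₂ = d₁ − σ√T = 1.270342 − 0.972287 = 0.298056
risk-neutral PD = N(−d₂) = N(-0.298056) = 0.382830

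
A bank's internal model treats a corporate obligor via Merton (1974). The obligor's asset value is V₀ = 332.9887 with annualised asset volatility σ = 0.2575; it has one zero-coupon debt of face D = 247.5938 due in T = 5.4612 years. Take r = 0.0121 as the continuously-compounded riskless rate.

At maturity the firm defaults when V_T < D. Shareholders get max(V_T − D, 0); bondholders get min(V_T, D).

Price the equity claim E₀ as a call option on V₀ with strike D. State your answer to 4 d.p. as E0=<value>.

E0=128.6463

d₁ = [ln(V₀/D) + (r + σ²/2)T] / (σ√T)
   = [ln(332.9887/247.5938) + (0.0121 + 0.5·0.2575²)·5.4612] / (0.2575·√5.4612)
   = [0.296319 + 0.247136] / 0.601757 = 0.903114
d₂ = d₁ − σ√T = 0.903114 − 0.601757 = 0.301357
N(d₁) = 0.816767,  N(d₂) = 0.618429,  e^(−rT) = 0.936055
E₀ = V₀·N(d₁) − D·e^(−rT)·N(d₂)
   = 332.9887·0.816767 − 247.5938·0.936055·0.618429 = 128.646275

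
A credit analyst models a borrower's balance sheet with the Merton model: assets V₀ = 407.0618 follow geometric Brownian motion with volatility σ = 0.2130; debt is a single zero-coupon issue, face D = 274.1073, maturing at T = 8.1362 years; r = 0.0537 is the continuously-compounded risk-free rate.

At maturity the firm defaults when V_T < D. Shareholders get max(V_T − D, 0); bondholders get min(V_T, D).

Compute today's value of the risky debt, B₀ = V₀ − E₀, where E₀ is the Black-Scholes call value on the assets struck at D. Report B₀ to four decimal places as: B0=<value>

B0=170.8967

d₁ = [ln(V₀/D) + (r + σ²/2)T] / (σ√T)
   = [ln(407.0618/274.1073) + (0.0537 + 0.5·0.2130²)·8.1362] / (0.2130·√8.1362)
   = [0.395445 + 0.621480] / 0.607562 = 1.673780
d₂ = d₁ − σ√T = 1.673780 − 0.607562 = 1.066219
N(d₁) = 0.952913,  N(d₂) = 0.856838,  e^(−rT) = 0.646027
E₀ = V₀·N(d₁) − D·e^(−rT)·N(d₂)
   = 407.0618·0.952913 − 274.1073·0.646027·0.856838 = 236.165107
B₀ = V₀ − E₀ = 407.0618 − 236.165107 = 170.896693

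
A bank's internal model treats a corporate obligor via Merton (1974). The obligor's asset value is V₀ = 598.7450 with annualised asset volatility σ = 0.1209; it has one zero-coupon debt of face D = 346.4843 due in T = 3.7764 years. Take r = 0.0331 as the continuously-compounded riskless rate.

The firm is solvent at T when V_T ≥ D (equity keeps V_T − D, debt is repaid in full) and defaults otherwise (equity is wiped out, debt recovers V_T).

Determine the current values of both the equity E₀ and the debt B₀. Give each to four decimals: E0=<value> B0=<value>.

E0=293.0354 B0=305.7096

d₁ = [ln(V₀/D) + (r + σ²/2)T] / (σ√T)
   = [ln(598.7450/346.4843) + (0.0331 + 0.5·0.1209²)·3.7764] / (0.1209·√3.7764)
   = [0.546998 + 0.152598] / 0.234945 = 2.977710
d₂ = d₁ − σ√T = 2.977710 − 0.234945 = 2.742765
N(d₁) = 0.998548,  N(d₂) = 0.996954,  e^(−rT) = 0.882498
E₀ = V₀·N(d₁) − D·e^(−rT)·N(d₂)
   = 598.7450·0.998548 − 346.4843·0.882498·0.996954 = 293.035359
B₀ = V₀ − E₀ = 598.7450 − 293.035359 = 305.709641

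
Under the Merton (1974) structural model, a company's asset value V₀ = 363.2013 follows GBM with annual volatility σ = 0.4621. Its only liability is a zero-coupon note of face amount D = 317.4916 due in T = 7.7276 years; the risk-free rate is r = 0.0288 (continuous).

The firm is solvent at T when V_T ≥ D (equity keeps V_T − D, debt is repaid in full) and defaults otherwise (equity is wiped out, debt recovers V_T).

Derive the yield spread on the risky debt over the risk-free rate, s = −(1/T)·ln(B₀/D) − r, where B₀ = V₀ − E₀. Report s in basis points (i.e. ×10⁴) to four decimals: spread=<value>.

spread=632.8306

d₁ = [ln(V₀/D) + (r + σ²/2)T] / (σ√T)
   = [ln(363.2013/317.4916) + (0.0288 + 0.5·0.4621²)·7.7276] / (0.4621·√7.7276)
   = [0.134506 + 1.047617] / 1.284572 = 0.920247
d₂ = d₁ − σ√T = 0.920247 − 1.284572 = -0.364325
N(d₁) = 0.821278,  N(d₂) = 0.357808,  e^(−rT) = 0.800471
E₀ = V₀·N(d₁) − D·e^(−rT)·N(d₂)
   = 363.2013·0.821278 − 317.4916·0.800471·0.357808 = 207.354988
B₀ = V₀ − E₀ = 363.2013 − 207.354988 = 155.846312
spread = −(1/T)·ln(B₀/D) − r = −(1/7.7276)·ln(155.846312/317.4916) − 0.0288 = 0.06328306
in basis points: 0.06328306 × 10⁴ = 632.8306 bp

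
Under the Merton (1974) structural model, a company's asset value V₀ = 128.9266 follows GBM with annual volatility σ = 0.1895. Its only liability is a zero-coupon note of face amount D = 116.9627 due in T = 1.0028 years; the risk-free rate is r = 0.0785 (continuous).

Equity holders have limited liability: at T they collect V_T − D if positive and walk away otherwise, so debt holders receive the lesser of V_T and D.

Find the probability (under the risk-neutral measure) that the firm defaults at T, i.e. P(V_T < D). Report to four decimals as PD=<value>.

PD=0.2024

d₁ = [ln(V₀/D) + (r + σ²/2)T] / (σ√T)
   = [ln(128.9266/116.9627) + (0.0785 + 0.5·0.1895²)·1.0028] / (0.1895·√1.0028)
   = [0.097388 + 0.096725] / 0.189765 = 1.022914
d₂ = d₁ − σ√T = 1.022914 − 0.189765 = 0.833149
risk-neutral PD = N(−d₂) = N(-0.833149) = 0.202380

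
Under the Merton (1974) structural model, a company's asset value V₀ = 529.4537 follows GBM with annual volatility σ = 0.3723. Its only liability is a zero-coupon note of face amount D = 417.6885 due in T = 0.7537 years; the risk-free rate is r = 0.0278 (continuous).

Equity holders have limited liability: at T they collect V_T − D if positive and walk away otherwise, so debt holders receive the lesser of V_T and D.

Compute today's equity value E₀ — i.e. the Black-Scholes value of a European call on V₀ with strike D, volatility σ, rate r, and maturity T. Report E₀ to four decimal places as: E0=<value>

E0=138.4179

d₁ = [ln(V₀/D) + (r + σ²/2)T] / (σ√T)
   = [ln(529.4537/417.6885) + (0.0278 + 0.5·0.3723²)·0.7537] / (0.3723·√0.7537)
   = [0.237110 + 0.073187] / 0.323216 = 0.960030
d₂ = d₁ − σ√T = 0.960030 − 0.323216 = 0.636815
N(d₁) = 0.831480,  N(d₂) = 0.737877,  e^(−rT) = 0.979265
E₀ = V₀·N(d₁) − D·e^(−rT)·N(d₂)
   = 529.4537·0.831480 − 417.6885·0.979265·0.737877 = 138.417885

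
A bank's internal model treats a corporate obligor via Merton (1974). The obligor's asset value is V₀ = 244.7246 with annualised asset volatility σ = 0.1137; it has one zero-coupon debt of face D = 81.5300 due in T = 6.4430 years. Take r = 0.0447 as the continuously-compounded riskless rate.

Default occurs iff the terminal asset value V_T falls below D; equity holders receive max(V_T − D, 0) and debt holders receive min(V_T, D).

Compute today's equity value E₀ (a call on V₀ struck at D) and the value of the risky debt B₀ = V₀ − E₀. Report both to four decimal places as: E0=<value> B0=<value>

E0=183.5967 B0=61.1279

d₁ = [ln(V₀/D) + (r + σ²/2)T] / (σ√T)
   = [ln(244.7246/81.5300) + (0.0447 + 0.5·0.1137²)·6.4430] / (0.1137·√6.4430)
   = [1.099162 + 0.329649] / 0.288605 = 4.950742
d₂ = d₁ − σ√T = 4.950742 − 0.288605 = 4.662136
N(d₁) = 1.000000,  N(d₂) = 0.999998,  e^(−rT) = 0.749760
E₀ = V₀·N(d₁) − D·e^(−rT)·N(d₂)
   = 244.7246·1.000000 − 81.5300·0.749760·0.999998 = 183.596671
B₀ = V₀ − E₀ = 244.7246 − 183.596671 = 61.127929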